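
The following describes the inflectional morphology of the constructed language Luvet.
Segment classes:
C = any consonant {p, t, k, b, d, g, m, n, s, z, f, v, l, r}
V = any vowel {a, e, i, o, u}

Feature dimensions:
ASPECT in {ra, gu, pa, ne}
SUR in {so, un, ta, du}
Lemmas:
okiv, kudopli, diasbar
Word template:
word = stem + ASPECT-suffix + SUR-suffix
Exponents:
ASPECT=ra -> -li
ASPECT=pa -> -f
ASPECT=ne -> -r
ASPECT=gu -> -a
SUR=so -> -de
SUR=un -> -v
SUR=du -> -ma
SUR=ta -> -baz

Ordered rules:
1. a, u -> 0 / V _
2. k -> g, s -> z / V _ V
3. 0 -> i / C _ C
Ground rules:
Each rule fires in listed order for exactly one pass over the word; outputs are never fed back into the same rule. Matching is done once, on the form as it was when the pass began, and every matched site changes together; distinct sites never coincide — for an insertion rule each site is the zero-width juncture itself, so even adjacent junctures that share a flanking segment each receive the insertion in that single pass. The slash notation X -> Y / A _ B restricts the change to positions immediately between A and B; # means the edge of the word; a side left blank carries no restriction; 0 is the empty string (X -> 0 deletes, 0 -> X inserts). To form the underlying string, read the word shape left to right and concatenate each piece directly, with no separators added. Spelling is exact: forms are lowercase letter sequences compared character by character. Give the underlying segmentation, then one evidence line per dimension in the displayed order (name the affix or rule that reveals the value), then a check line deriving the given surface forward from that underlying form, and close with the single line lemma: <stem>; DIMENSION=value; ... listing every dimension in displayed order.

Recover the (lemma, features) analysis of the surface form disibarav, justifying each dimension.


underlying: diasbar-a-v
ASPECT=gu - signalled by the affix -a
SUR=un - signalled by the affix -v
check: diasbarav -> disbarav -> disbarav -> disibarav
lemma: diasbar; ASPECT=gu; SUR=un


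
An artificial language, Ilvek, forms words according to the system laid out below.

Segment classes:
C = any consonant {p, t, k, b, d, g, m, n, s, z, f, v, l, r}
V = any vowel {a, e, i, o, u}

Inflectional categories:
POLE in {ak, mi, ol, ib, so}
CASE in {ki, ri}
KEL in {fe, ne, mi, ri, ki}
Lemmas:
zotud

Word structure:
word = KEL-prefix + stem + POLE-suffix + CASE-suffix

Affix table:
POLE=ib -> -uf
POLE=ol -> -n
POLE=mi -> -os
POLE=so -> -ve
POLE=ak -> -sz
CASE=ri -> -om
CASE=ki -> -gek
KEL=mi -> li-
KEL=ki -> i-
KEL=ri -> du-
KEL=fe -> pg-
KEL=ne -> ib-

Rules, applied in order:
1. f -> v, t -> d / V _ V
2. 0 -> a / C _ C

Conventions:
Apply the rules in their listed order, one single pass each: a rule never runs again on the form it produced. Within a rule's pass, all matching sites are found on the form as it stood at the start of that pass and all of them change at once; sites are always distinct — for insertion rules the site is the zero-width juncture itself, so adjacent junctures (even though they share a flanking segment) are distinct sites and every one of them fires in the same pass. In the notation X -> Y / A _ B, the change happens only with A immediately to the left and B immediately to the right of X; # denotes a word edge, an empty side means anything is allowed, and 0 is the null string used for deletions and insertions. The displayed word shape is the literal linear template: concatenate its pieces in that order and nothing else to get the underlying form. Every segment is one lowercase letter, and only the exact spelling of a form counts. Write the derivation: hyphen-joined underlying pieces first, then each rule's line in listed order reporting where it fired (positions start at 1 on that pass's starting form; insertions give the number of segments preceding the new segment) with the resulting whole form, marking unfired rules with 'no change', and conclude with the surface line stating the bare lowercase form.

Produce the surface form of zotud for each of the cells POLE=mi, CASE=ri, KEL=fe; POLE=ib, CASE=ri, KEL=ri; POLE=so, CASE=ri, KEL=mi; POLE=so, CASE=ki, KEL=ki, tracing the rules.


cell POLE=mi, CASE=ri, KEL=fe:
underlying: pg-zotud-os-om
1. f -> v, t -> d / V _ V: fires at position(s) 5: pgzodudosom
2. 0 -> a / C _ C: inserts after position(s) 1, 2: pagazodudosom
surface: pagazodudosom

cell POLE=ib, CASE=ri, KEL=ri:
underlying: du-zotud-uf-om
1. f -> v, t -> d / V _ V: fires at position(s) 5, 9: duzoduduvom
2. 0 -> a / C _ C: no change
surface: duzoduduvom

cell POLE=so, CASE=ri, KEL=mi:
underlying: li-zotud-ve-om
1. f -> v, t -> d / V _ V: fires at position(s) 5: lizodudveom
2. 0 -> a / C _ C: inserts after position(s) 7: lizodudaveom
surface: lizodudaveom

cell POLE=so, CASE=ki, KEL=ki:
underlying: i-zotud-ve-gek
1. f -> v, t -> d / V _ V: fires at position(s) 4: izodudvegek
2. 0 -> a / C _ C: inserts after position(s) 6: izodudavegek
surface: izodudavegek


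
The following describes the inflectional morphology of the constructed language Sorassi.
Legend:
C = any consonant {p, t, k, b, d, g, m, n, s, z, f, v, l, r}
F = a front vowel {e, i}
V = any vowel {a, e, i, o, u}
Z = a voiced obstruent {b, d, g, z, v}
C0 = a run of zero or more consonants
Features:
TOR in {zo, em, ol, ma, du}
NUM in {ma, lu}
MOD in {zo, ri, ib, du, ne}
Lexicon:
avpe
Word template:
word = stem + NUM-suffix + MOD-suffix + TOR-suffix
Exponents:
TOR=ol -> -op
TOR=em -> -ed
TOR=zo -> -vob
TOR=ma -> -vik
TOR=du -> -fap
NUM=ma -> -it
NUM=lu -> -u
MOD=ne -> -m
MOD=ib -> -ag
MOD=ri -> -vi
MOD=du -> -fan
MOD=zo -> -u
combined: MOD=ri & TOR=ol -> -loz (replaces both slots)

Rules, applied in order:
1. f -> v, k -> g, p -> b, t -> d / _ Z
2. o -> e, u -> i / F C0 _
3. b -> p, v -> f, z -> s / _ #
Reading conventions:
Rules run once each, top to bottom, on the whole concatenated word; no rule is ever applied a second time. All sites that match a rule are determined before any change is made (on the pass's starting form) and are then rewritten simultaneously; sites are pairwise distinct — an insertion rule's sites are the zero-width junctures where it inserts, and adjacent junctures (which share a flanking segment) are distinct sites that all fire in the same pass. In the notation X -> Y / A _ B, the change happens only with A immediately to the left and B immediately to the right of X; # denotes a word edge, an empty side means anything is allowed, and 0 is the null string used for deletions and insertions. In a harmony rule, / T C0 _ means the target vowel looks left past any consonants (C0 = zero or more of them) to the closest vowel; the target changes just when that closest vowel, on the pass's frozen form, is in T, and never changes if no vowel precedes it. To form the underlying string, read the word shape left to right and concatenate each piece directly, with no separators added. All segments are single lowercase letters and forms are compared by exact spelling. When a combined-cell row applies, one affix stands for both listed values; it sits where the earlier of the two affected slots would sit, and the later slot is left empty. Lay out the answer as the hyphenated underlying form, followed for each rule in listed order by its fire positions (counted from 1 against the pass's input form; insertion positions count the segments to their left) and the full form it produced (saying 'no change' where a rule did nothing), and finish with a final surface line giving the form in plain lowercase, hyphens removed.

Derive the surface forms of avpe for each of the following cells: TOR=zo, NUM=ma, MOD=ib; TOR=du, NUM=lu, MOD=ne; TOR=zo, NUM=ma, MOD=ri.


cell TOR=zo, NUM=ma, MOD=ib:
underlying: avpe-it-ag-vob
1. f -> v, k -> g, p -> b, t -> d / _ Z: no change
2. o -> e, u -> i / F C0 _: no change
3. b -> p, v -> f, z -> s / _ #: fires at position(s) 11: avpeitagvop
surface: avpeitagvop

cell TOR=du, NUM=lu, MOD=ne:
underlying: avpe-u-m-fap
1. f -> v, k -> g, p -> b, t -> d / _ Z: no change
2. o -> e, u -> i / F C0 _: fires at position(s) 5: avpeimfap
3. b -> p, v -> f, z -> s / _ #: no change
surface: avpeimfap

cell TOR=zo, NUM=ma, MOD=ri:
underlying: avpe-it-vi-vob
1. f -> v, k -> g, p -> b, t -> d / _ Z: fires at position(s) 6: avpeidvivob
2. o -> e, u -> i / F C0 _: fires at position(s) 10: avpeidviveb
3. b -> p, v -> f, z -> s / _ #: fires at position(s) 11: avpeidvivep
surface: avpeidvivep


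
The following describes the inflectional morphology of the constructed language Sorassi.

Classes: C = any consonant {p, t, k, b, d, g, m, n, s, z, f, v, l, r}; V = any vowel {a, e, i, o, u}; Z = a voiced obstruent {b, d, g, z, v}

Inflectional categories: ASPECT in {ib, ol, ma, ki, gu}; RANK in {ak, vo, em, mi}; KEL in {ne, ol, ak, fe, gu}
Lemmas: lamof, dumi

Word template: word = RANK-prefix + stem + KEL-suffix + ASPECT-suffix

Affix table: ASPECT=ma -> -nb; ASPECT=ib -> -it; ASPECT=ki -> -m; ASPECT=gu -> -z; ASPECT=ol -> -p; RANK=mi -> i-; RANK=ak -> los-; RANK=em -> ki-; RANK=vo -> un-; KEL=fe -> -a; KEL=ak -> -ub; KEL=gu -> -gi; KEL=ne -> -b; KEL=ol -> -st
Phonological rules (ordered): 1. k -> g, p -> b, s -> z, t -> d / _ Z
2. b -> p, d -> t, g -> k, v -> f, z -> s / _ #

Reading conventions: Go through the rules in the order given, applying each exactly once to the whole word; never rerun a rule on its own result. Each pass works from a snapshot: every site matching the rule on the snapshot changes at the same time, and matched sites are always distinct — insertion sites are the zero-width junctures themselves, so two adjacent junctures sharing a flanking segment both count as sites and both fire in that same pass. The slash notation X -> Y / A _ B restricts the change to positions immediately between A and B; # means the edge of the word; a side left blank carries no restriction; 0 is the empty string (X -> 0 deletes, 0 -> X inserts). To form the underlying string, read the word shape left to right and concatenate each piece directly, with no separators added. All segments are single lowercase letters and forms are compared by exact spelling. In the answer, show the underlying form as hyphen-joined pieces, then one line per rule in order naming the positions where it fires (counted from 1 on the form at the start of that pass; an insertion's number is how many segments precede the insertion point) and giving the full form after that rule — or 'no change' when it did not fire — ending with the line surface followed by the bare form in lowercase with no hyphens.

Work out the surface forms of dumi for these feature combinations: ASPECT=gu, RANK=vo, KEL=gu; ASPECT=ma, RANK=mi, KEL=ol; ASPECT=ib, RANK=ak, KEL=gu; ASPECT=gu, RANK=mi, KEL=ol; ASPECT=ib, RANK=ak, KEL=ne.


cell ASPECT=gu, RANK=vo, KEL=gu:
underlying: un-dumi-gi-z
1. k -> g, p -> b, s -> z, t -> d / _ Z: no change
2. b -> p, d -> t, g -> k, v -> f, z -> s / _ #: fires at position(s) 9: undumigis
surface: undumigis

cell ASPECT=ma, RANK=mi, KEL=ol:
underlying: i-dumi-st-nb
1. k -> g, p -> b, s -> z, t -> d / _ Z: no change
2. b -> p, d -> t, g -> k, v -> f, z -> s / _ #: fires at position(s) 9: idumistnp
surface: idumistnp

cell ASPECT=ib, RANK=ak, KEL=gu:
underlying: los-dumi-gi-it
1. k -> g, p -> b, s -> z, t -> d / _ Z: fires at position(s) 3: lozdumigiit
2. b -> p, d -> t, g -> k, v -> f, z -> s / _ #: no change
surface: lozdumigiit

cell ASPECT=gu, RANK=mi, KEL=ol:
underlying: i-dumi-st-z
1. k -> g, p -> b, s -> z, t -> d / _ Z: fires at position(s) 7: idumisdz
2. b -> p, d -> t, g -> k, v -> f, z -> s / _ #: fires at position(s) 8: idumisds
surface: idumisds

cell ASPECT=ib, RANK=ak, KEL=ne:
underlying: los-dumi-b-it
1. k -> g, p -> b, s -> z, t -> d / _ Z: fires at position(s) 3: lozdumibit
2. b -> p, d -> t, g -> k, v -> f, z -> s / _ #: no change
surface: lozdumibit


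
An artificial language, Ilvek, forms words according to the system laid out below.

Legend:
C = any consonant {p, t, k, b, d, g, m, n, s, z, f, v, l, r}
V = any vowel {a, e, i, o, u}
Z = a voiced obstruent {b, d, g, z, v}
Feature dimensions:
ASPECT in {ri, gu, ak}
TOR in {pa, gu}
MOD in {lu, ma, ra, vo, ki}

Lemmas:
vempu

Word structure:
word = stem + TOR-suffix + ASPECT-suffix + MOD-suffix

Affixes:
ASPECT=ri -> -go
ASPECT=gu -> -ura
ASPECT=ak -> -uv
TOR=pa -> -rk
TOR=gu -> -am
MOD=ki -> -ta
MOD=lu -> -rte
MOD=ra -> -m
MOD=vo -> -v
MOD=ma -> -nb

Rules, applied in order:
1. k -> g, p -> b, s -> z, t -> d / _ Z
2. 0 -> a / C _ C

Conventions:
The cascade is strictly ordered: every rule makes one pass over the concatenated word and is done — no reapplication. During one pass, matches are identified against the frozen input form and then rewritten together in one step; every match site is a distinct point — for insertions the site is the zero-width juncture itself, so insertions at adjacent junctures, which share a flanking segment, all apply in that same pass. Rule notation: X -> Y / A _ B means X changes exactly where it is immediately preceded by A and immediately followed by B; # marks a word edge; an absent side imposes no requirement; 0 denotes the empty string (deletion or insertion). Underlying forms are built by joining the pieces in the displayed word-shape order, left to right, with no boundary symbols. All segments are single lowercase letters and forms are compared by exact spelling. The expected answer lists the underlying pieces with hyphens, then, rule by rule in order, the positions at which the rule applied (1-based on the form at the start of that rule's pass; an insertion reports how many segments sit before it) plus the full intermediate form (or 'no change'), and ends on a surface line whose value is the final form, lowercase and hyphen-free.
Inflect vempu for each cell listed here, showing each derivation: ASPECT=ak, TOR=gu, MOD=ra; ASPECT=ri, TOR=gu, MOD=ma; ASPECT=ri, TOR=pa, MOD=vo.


cell ASPECT=ak, TOR=gu, MOD=ra:
underlying: vempu-am-uv-m
1. k -> g, p -> b, s -> z, t -> d / _ Z: no change
2. 0 -> a / C _ C: inserts after position(s) 3, 9: vemapuamuvam
surface: vemapuamuvam

cell ASPECT=ri, TOR=gu, MOD=ma:
underlying: vempu-am-go-nb
1. k -> g, p -> b, s -> z, t -> d / _ Z: no change
2. 0 -> a / C _ C: inserts after position(s) 3, 7, 10: vemapuamagonab
surface: vemapuamagonab

cell ASPECT=ri, TOR=pa, MOD=vo:
underlying: vempu-rk-go-v
1. k -> g, p -> b, s -> z, t -> d / _ Z: fires at position(s) 7: vempurggov
2. 0 -> a / C _ C: inserts after position(s) 3, 6, 7: vemapuragagov
surface: vemapuragagov


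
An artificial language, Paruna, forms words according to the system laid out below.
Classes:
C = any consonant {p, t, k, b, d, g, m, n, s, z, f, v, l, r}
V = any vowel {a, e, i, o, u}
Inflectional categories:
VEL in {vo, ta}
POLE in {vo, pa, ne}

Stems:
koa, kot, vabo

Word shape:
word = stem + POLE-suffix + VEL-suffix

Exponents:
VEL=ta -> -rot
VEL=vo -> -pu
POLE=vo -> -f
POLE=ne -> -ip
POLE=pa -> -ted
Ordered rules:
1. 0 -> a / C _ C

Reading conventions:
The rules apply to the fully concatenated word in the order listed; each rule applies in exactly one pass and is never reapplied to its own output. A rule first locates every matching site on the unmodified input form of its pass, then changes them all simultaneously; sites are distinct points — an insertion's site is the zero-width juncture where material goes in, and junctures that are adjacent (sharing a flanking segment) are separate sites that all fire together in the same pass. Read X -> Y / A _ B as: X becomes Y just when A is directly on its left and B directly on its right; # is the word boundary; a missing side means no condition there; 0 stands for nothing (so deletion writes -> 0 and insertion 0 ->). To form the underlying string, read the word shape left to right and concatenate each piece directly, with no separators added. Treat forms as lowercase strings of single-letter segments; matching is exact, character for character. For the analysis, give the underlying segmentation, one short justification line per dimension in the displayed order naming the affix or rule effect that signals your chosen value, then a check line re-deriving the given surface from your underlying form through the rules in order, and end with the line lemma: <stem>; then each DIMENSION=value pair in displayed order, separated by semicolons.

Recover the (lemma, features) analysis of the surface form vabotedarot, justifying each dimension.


underlying: vabo-ted-rot
VEL=ta - signalled by the affix -rot
POLE=pa - signalled by the affix -ted
check: vabotedrot -> vabotedarot
lemma: vabo; VEL=ta; POLE=pa


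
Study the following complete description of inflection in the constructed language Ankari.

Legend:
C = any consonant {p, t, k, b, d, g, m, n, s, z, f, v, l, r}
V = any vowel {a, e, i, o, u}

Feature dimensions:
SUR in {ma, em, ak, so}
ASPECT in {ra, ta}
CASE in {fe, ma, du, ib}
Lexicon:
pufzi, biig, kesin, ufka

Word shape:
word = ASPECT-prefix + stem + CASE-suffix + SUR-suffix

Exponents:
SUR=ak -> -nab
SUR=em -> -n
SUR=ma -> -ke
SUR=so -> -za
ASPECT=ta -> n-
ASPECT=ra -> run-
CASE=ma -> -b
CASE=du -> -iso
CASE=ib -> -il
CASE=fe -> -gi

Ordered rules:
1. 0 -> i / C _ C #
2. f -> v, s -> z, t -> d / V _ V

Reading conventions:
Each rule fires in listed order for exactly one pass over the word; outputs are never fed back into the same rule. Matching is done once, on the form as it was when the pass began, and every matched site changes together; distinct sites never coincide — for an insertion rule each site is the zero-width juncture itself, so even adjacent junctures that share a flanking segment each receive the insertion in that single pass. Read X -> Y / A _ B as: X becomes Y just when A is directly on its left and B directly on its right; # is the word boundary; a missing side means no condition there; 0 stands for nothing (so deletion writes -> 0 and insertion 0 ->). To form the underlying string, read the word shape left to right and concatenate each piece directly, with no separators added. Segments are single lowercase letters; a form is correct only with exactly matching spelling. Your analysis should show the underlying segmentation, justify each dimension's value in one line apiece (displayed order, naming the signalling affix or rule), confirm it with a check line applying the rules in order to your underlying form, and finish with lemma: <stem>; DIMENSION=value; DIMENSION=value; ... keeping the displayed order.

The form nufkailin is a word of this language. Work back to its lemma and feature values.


underlying: n-ufka-il-n
SUR=em - signalled by the affix -n
ASPECT=ta - signalled by the affix n-
CASE=ib - signalled by the affix -il
check: nufkailn -> nufkailin -> nufkailin
lemma: ufka; SUR=em; ASPECT=ta; CASE=ib


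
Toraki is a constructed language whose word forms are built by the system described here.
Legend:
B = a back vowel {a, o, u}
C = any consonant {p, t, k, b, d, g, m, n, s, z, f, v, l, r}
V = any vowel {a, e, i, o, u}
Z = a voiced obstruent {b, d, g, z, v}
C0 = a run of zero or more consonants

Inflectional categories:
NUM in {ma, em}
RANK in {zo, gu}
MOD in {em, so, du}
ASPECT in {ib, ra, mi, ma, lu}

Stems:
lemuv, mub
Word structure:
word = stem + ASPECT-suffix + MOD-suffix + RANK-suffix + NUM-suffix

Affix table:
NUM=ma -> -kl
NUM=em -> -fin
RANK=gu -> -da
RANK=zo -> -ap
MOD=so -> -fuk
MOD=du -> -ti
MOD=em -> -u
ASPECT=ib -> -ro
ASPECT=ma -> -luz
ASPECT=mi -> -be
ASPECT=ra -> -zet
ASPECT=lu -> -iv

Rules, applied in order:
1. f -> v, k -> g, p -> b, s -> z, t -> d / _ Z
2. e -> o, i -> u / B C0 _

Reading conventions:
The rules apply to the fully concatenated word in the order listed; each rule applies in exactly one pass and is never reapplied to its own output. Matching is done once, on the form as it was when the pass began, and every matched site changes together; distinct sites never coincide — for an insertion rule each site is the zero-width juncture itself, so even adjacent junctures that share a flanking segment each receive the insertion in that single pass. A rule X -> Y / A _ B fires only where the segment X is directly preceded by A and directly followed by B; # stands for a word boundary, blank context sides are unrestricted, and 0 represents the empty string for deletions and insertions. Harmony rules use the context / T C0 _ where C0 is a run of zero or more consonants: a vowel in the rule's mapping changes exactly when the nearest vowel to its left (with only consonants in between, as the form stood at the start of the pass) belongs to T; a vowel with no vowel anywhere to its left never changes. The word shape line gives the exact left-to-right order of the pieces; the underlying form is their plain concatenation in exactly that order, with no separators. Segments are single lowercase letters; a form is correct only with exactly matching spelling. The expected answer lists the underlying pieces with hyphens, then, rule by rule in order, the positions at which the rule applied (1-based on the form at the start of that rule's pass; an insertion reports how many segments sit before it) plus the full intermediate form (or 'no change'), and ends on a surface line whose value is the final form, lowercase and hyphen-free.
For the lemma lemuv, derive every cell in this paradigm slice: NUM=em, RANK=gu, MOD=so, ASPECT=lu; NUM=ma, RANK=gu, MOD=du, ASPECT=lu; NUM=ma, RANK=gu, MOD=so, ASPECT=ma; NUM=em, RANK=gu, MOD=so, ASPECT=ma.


cell NUM=em, RANK=gu, MOD=so, ASPECT=lu:
underlying: lemuv-iv-fuk-da-fin
1. f -> v, k -> g, p -> b, s -> z, t -> d / _ Z: fires at position(s) 10: lemuvivfugdafin
2. e -> o, i -> u / B C0 _: fires at position(s) 6, 14: lemuvuvfugdafun
surface: lemuvuvfugdafun

cell NUM=ma, RANK=gu, MOD=du, ASPECT=lu:
underlying: lemuv-iv-ti-da-kl
1. f -> v, k -> g, p -> b, s -> z, t -> d / _ Z: no change
2. e -> o, i -> u / B C0 _: fires at position(s) 6: lemuvuvtidakl
surface: lemuvuvtidakl

cell NUM=ma, RANK=gu, MOD=so, ASPECT=ma:
underlying: lemuv-luz-fuk-da-kl
1. f -> v, k -> g, p -> b, s -> z, t -> d / _ Z: fires at position(s) 11: lemuvluzfugdakl
2. e -> o, i -> u / B C0 _: no change
surface: lemuvluzfugdakl

cell NUM=em, RANK=gu, MOD=so, ASPECT=ma:
underlying: lemuv-luz-fuk-da-fin
1. f -> v, k -> g, p -> b, s -> z, t -> d / _ Z: fires at position(s) 11: lemuvluzfugdafin
2. e -> o, i -> u / B C0 _: fires at position(s) 15: lemuvluzfugdafun
surface: lemuvluzfugdafun


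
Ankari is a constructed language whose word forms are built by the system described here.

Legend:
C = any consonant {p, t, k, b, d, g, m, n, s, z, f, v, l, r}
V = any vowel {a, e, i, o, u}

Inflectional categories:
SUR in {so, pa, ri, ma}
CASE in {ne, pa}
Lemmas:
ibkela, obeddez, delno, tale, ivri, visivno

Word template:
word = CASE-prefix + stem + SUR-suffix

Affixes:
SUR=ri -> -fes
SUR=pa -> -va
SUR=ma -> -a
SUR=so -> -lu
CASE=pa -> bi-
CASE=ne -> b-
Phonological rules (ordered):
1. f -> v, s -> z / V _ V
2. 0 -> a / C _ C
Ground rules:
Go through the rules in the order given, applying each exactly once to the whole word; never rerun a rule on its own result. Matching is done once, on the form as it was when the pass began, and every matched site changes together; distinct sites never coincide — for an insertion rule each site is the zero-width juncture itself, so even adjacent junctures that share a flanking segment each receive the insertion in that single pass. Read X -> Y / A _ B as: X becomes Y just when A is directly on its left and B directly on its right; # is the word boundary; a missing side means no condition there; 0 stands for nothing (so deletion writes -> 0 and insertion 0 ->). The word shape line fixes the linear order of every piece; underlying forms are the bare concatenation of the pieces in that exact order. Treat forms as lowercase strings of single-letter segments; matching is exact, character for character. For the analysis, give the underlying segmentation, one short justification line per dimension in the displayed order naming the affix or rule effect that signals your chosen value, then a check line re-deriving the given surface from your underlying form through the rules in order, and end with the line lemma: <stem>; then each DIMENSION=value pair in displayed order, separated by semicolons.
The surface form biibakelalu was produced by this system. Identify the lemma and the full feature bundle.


underlying: bi-ibkela-lu
SUR=so - signalled by the affix -lu
CASE=pa - signalled by the affix bi-
check: biibkelalu -> biibkelalu -> biibakelalu
lemma: ibkela; SUR=so; CASE=pa


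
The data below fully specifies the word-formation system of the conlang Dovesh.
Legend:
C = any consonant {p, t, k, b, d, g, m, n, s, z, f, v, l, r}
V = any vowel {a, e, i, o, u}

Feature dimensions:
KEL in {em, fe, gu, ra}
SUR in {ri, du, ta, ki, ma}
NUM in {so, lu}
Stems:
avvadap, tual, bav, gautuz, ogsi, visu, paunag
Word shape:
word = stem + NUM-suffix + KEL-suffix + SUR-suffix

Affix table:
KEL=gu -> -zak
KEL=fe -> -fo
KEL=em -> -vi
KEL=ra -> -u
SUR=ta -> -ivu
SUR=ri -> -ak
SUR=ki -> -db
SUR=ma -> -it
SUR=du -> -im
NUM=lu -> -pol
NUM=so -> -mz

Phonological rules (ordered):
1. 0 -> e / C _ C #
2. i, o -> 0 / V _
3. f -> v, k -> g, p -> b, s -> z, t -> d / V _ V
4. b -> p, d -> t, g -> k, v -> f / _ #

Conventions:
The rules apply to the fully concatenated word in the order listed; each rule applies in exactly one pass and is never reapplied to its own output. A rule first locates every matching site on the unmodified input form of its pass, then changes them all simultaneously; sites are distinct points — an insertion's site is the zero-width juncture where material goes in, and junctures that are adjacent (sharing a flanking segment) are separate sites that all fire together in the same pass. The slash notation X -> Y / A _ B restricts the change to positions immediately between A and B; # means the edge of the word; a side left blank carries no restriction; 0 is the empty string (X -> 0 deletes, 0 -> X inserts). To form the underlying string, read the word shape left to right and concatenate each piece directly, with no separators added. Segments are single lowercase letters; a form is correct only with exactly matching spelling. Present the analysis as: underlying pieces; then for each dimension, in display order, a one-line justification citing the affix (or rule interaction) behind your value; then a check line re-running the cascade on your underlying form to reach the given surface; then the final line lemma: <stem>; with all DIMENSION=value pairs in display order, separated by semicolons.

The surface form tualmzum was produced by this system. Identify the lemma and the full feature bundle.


underlying: tual-mz-u-im
KEL=ra - signalled by the affix -u
SUR=du - signalled by the affix -im
NUM=so - signalled by the affix -mz
check: tualmzuim -> tualmzuim -> tualmzum -> tualmzum -> tualmzum
lemma: tual; KEL=ra; SUR=du; NUM=so


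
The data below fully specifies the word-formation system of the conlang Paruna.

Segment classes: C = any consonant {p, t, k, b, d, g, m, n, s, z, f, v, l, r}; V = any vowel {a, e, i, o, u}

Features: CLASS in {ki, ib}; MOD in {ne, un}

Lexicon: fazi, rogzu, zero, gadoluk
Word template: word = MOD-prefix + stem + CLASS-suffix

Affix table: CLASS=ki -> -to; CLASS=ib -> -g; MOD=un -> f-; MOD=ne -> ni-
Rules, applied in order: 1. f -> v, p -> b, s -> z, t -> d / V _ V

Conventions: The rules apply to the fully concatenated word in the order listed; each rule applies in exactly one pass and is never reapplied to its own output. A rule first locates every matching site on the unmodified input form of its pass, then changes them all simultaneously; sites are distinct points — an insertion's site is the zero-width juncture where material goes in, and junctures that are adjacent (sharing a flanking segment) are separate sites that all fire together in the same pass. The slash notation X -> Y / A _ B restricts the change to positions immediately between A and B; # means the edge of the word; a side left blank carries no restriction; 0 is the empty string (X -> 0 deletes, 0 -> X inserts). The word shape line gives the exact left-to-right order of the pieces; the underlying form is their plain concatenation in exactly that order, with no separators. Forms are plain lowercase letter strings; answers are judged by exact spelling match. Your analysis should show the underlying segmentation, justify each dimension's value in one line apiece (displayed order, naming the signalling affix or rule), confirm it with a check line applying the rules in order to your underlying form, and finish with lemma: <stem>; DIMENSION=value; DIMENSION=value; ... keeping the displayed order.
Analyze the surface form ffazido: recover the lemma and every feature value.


underlying: f-fazi-to
CLASS=ki - signalled by the affix -to
MOD=un - signalled by the affix f-
check: ffazito -> ffazido
lemma: fazi; CLASS=ki; MOD=un


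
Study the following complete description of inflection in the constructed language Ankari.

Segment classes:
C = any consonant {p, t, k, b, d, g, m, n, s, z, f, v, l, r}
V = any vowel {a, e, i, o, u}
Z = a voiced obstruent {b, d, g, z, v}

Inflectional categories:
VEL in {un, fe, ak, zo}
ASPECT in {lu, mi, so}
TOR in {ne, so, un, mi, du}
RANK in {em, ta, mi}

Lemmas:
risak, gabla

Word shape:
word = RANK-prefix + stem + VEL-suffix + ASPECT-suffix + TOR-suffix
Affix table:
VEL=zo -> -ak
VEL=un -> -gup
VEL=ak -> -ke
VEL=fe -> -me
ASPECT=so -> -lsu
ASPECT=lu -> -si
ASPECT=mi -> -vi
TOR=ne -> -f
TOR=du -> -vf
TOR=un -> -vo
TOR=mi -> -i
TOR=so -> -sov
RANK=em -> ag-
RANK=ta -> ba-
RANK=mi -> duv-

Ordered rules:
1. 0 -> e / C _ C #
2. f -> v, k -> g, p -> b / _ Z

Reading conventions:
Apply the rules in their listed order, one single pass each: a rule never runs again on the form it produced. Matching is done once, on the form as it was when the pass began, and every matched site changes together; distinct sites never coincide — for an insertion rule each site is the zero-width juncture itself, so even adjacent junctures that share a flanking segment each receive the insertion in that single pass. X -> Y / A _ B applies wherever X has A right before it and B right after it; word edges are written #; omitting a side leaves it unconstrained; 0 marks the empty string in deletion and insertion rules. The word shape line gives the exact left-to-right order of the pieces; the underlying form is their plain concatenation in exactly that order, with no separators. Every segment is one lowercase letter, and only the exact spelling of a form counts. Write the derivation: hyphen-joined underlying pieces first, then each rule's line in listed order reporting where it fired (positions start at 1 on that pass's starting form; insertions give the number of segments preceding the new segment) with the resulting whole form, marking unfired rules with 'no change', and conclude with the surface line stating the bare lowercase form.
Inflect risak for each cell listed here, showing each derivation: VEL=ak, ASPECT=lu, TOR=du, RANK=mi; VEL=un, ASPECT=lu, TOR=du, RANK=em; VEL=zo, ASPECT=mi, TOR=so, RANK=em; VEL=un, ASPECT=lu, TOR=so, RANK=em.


cell VEL=ak, ASPECT=lu, TOR=du, RANK=mi:
underlying: duv-risak-ke-si-vf
1. 0 -> e / C _ C #: inserts after position(s) 13: duvrisakkesivef
2. f -> v, k -> g, p -> b / _ Z: no change
surface: duvrisakkesivef

cell VEL=un, ASPECT=lu, TOR=du, RANK=em:
underlying: ag-risak-gup-si-vf
1. 0 -> e / C _ C #: inserts after position(s) 13: agrisakgupsivef
2. f -> v, k -> g, p -> b / _ Z: fires at position(s) 7: agrisaggupsivef
surface: agrisaggupsivef

cell VEL=zo, ASPECT=mi, TOR=so, RANK=em:
underlying: ag-risak-ak-vi-sov
1. 0 -> e / C _ C #: no change
2. f -> v, k -> g, p -> b / _ Z: fires at position(s) 9: agrisakagvisov
surface: agrisakagvisov

cell VEL=un, ASPECT=lu, TOR=so, RANK=em:
underlying: ag-risak-gup-si-sov
1. 0 -> e / C _ C #: no change
2. f -> v, k -> g, p -> b / _ Z: fires at position(s) 7: agrisaggupsisov
surface: agrisaggupsisov


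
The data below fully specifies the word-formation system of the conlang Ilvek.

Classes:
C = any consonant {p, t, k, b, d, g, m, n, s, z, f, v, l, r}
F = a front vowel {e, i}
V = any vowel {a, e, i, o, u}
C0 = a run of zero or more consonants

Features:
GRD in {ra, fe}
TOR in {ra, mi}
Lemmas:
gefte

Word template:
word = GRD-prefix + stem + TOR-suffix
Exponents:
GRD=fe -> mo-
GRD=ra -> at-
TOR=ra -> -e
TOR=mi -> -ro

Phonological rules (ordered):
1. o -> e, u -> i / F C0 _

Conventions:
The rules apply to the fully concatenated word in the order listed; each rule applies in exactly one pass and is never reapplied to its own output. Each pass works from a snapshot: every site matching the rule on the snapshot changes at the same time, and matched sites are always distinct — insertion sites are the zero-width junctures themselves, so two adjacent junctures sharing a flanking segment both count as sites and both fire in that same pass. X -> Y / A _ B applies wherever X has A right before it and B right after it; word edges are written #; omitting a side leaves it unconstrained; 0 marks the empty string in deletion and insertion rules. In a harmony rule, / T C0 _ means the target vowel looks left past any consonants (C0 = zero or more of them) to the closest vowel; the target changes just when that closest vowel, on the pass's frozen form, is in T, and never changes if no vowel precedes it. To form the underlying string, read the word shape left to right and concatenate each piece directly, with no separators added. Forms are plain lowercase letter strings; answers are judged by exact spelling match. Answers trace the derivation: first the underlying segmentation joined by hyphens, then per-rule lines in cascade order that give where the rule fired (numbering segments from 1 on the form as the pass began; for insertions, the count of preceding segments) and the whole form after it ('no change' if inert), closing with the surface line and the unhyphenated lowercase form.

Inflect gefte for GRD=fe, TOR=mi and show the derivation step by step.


underlying: mo-gefte-ro
1. o -> e, u -> i / F C0 _: fires at position(s) 9: mogeftere
surface: mogeftere


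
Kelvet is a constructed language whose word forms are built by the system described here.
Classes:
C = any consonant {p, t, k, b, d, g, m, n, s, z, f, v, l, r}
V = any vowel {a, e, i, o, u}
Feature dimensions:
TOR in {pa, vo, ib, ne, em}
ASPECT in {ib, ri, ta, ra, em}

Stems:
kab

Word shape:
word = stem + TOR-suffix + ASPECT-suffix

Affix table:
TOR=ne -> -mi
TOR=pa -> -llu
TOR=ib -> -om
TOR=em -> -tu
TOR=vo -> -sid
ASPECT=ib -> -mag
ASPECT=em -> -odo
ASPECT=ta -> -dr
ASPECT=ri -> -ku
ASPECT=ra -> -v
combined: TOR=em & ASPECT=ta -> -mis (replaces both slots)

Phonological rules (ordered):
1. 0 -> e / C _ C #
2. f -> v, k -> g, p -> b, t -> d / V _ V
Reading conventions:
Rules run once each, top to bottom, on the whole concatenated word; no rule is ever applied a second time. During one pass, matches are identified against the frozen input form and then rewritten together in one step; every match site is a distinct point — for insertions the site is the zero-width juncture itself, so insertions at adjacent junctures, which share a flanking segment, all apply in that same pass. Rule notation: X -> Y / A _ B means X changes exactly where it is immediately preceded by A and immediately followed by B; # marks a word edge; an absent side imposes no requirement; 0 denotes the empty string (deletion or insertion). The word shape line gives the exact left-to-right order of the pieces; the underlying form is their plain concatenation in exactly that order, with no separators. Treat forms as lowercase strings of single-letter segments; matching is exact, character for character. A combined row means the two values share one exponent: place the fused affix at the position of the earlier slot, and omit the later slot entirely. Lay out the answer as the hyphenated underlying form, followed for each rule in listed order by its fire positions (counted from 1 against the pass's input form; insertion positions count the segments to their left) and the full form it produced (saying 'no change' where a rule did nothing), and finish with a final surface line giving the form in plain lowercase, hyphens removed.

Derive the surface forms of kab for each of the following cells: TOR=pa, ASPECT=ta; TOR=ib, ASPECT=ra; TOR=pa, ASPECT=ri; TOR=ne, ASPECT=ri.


cell TOR=pa, ASPECT=ta:
underlying: kab-llu-dr
1. 0 -> e / C _ C #: inserts after position(s) 7: kablluder
2. f -> v, k -> g, p -> b, t -> d / V _ V: no change
surface: kablluder

cell TOR=ib, ASPECT=ra:
underlying: kab-om-v
1. 0 -> e / C _ C #: inserts after position(s) 5: kabomev
2. f -> v, k -> g, p -> b, t -> d / V _ V: no change
surface: kabomev

cell TOR=pa, ASPECT=ri:
underlying: kab-llu-ku
1. 0 -> e / C _ C #: no change
2. f -> v, k -> g, p -> b, t -> d / V _ V: fires at position(s) 7: kabllugu
surface: kabllugu

cell TOR=ne, ASPECT=ri:
underlying: kab-mi-ku
1. 0 -> e / C _ C #: no change
2. f -> v, k -> g, p -> b, t -> d / V _ V: fires at position(s) 6: kabmigu
surface: kabmigu


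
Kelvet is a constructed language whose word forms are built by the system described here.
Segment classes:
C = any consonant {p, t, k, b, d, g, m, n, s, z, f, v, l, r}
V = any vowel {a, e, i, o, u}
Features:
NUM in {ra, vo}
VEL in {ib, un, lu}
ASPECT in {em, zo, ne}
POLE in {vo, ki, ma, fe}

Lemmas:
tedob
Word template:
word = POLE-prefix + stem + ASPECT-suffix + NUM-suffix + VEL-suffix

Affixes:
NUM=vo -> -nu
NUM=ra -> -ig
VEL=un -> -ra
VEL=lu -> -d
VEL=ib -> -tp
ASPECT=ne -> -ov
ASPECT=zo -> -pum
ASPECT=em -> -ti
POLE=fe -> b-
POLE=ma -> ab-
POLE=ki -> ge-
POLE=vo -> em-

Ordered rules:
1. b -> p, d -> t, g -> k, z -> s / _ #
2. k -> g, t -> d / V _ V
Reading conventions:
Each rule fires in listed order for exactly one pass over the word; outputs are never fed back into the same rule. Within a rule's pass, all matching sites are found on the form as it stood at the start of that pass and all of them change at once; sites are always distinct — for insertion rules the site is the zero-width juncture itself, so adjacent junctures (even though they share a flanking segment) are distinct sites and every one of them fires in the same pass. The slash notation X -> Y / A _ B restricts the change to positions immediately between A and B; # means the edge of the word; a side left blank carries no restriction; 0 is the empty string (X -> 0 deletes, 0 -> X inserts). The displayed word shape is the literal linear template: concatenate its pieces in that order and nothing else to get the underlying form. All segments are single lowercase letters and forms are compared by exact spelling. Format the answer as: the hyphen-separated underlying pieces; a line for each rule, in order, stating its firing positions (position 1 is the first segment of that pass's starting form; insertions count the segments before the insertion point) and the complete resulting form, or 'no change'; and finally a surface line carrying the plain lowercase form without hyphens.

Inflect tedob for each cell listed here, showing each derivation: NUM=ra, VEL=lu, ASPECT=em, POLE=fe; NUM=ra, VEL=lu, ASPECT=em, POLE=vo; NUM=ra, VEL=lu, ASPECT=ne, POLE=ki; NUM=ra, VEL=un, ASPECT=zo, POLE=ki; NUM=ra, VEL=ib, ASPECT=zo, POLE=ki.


cell NUM=ra, VEL=lu, ASPECT=em, POLE=fe:
underlying: b-tedob-ti-ig-d
1. b -> p, d -> t, g -> k, z -> s / _ #: fires at position(s) 11: btedobtiigt
2. k -> g, t -> d / V _ V: no change
surface: btedobtiigt

cell NUM=ra, VEL=lu, ASPECT=em, POLE=vo:
underlying: em-tedob-ti-ig-d
1. b -> p, d -> t, g -> k, z -> s / _ #: fires at position(s) 12: emtedobtiigt
2. k -> g, t -> d / V _ V: no change
surface: emtedobtiigt

cell NUM=ra, VEL=lu, ASPECT=ne, POLE=ki:
underlying: ge-tedob-ov-ig-d
1. b -> p, d -> t, g -> k, z -> s / _ #: fires at position(s) 12: getedobovigt
2. k -> g, t -> d / V _ V: fires at position(s) 3: gededobovigt
surface: gededobovigt

cell NUM=ra, VEL=un, ASPECT=zo, POLE=ki:
underlying: ge-tedob-pum-ig-ra
1. b -> p, d -> t, g -> k, z -> s / _ #: no change
2. k -> g, t -> d / V _ V: fires at position(s) 3: gededobpumigra
surface: gededobpumigra

cell NUM=ra, VEL=ib, ASPECT=zo, POLE=ki:
underlying: ge-tedob-pum-ig-tp
1. b -> p, d -> t, g -> k, z -> s / _ #: no change
2. k -> g, t -> d / V _ V: fires at position(s) 3: gededobpumigtp
surface: gededobpumigtp


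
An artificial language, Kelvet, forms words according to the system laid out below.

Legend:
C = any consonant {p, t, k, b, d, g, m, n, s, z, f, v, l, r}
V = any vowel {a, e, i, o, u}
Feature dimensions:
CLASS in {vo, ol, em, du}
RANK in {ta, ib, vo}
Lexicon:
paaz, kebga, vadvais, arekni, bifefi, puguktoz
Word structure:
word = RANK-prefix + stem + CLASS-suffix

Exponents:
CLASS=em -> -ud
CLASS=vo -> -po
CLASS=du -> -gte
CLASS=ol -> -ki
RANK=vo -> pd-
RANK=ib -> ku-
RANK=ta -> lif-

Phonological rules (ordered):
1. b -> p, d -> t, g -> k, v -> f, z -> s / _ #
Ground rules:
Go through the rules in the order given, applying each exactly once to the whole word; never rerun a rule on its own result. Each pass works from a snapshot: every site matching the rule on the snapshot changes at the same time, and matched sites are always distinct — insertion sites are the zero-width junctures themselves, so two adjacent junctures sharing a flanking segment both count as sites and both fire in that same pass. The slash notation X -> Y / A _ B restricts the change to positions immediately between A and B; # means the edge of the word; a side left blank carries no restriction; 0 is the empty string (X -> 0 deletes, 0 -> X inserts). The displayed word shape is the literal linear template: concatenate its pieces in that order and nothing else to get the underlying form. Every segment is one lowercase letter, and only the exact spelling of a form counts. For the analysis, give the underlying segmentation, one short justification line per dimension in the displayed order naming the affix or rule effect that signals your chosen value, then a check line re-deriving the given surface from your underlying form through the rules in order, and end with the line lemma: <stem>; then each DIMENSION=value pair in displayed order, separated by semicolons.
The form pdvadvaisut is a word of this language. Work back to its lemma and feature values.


underlying: pd-vadvais-ud
CLASS=em - signalled by the affix -ud
RANK=vo - signalled by the affix pd-
check: pdvadvaisud -> pdvadvaisut
lemma: vadvais; CLASS=em; RANK=vo
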